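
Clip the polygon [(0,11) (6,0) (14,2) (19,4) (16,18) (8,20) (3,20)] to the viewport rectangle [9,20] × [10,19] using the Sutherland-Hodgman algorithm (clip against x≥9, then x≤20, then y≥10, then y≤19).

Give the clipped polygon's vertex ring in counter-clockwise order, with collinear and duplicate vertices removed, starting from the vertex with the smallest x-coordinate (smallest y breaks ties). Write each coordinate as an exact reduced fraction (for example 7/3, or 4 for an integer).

1. After x ≥ 9: [(9,3/4) (14,2) (19,4) (16,18) (9,79/4)]
2. After x ≤ 20: [(9,3/4) (14,2) (19,4) (16,18) (9,79/4)]
3. After y ≥ 10: [(9,10) (124/7,10) (16,18) (9,79/4)]
4. After y ≤ 19: [(9,19) (9,10) (124/7,10) (16,18) (12,19)]
5. Canonical ring: [(9,10) (124/7,10) (16,18) (12,19) (9,19)]

Clipped polygon: [(9,10) (124/7,10) (16,18) (12,19) (9,19)]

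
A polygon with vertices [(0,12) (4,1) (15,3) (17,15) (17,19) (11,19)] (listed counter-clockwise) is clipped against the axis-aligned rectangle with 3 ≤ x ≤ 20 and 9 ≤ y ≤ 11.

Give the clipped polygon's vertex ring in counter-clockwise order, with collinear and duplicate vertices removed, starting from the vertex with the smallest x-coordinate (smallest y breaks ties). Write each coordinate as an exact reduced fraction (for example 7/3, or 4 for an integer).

Clipped polygon: [(3,9) (16,9) (49/3,11) (3,11)]

1. After x ≥ 3: [(3,153/11) (3,15/4) (4,1) (15,3) (17,15) (17,19) (11,19)]
2. After x ≤ 20: [(3,153/11) (3,15/4) (4,1) (15,3) (17,15) (17,19) (11,19)]
3. After y ≥ 9: [(3,153/11) (3,9) (16,9) (17,15) (17,19) (11,19)]
4. After y ≤ 11: [(3,11) (3,9) (16,9) (49/3,11)]
5. Canonical ring: [(3,9) (16,9) (49/3,11) (3,11)]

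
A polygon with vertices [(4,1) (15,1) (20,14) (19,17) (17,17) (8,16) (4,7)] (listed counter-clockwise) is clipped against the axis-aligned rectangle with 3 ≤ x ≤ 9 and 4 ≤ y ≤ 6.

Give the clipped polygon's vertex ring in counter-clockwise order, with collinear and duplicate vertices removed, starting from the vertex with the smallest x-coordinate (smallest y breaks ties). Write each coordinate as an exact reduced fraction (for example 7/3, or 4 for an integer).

1. After x ≥ 3: [(4,1) (15,1) (20,14) (19,17) (17,17) (8,16) (4,7)]
2. After x ≤ 9: [(4,1) (9,1) (9,145/9) (8,16) (4,7)]
3. After y ≥ 4: [(4,4) (9,4) (9,145/9) (8,16) (4,7)]
4. After y ≤ 6: [(4,6) (4,4) (9,4) (9,6)]
5. Canonical ring: [(4,4) (9,4) (9,6) (4,6)]

Clipped polygon: [(4,4) (9,4) (9,6) (4,6)]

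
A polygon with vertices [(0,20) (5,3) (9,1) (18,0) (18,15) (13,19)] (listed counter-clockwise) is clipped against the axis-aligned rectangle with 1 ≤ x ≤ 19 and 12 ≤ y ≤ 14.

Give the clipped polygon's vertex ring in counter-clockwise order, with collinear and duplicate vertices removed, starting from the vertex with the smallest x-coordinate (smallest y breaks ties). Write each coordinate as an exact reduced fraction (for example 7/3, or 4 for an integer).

Clipped polygon: [(30/17,14) (40/17,12) (18,12) (18,14)]

1. After x ≥ 1: [(1,259/13) (1,83/5) (5,3) (9,1) (18,0) (18,15) (13,19)]
2. After x ≤ 19: [(1,259/13) (1,83/5) (5,3) (9,1) (18,0) (18,15) (13,19)]
3. After y ≥ 12: [(1,259/13) (1,83/5) (40/17,12) (18,12) (18,15) (13,19)]
4. After y ≤ 14: [(30/17,14) (40/17,12) (18,12) (18,14)]
5. Canonical ring: [(30/17,14) (40/17,12) (18,12) (18,14)]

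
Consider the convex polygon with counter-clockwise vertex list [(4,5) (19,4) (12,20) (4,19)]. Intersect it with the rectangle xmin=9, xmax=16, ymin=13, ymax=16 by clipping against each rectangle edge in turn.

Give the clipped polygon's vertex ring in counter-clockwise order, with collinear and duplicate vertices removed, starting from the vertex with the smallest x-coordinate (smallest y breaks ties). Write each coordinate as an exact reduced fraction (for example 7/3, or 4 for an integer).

1. After x ≥ 9: [(9,14/3) (19,4) (12,20) (9,157/8)]
2. After x ≤ 16: [(9,14/3) (16,21/5) (16,76/7) (12,20) (9,157/8)]
3. After y ≥ 13: [(9,13) (241/16,13) (12,20) (9,157/8)]
4. After y ≤ 16: [(9,16) (9,13) (241/16,13) (55/4,16)]
5. Canonical ring: [(9,13) (241/16,13) (55/4,16) (9,16)]

Clipped polygon: [(9,13) (241/16,13) (55/4,16) (9,16)]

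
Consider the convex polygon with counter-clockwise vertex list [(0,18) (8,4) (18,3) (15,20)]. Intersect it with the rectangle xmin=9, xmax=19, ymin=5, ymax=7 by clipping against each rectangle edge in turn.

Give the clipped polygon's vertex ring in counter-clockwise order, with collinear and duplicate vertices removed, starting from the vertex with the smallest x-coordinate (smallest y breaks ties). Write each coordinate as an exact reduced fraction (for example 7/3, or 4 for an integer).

1. After x ≥ 9: [(9,96/5) (9,39/10) (18,3) (15,20)]
2. After x ≤ 19: [(9,96/5) (9,39/10) (18,3) (15,20)]
3. After y ≥ 5: [(9,96/5) (9,5) (300/17,5) (15,20)]
4. After y ≤ 7: [(9,7) (9,5) (300/17,5) (294/17,7)]
5. Canonical ring: [(9,5) (300/17,5) (294/17,7) (9,7)]

Clipped polygon: [(9,5) (300/17,5) (294/17,7) (9,7)]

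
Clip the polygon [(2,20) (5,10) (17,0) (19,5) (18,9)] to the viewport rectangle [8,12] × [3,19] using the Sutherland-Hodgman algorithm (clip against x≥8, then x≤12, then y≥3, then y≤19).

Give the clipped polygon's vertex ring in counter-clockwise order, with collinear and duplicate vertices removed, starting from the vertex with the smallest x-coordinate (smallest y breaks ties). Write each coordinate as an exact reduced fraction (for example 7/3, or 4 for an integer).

1. After x ≥ 8: [(8,127/8) (8,15/2) (17,0) (19,5) (18,9)]
2. After x ≤ 12: [(12,105/8) (8,127/8) (8,15/2) (12,25/6)]
3. After y ≥ 3: [(12,105/8) (8,127/8) (8,15/2) (12,25/6)]
4. After y ≤ 19: [(12,105/8) (8,127/8) (8,15/2) (12,25/6)]
5. Canonical ring: [(8,15/2) (12,25/6) (12,105/8) (8,127/8)]

Clipped polygon: [(8,15/2) (12,25/6) (12,105/8) (8,127/8)]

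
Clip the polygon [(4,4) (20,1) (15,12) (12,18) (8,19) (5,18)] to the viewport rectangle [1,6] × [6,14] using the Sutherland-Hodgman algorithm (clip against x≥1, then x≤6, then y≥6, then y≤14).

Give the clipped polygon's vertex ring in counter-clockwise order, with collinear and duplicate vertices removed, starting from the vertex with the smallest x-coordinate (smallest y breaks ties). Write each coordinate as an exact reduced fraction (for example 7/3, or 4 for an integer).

1. After x ≥ 1: [(4,4) (20,1) (15,12) (12,18) (8,19) (5,18)]
2. After x ≤ 6: [(4,4) (6,29/8) (6,55/3) (5,18)]
3. After y ≥ 6: [(29/7,6) (6,6) (6,55/3) (5,18)]
4. After y ≤ 14: [(33/7,14) (29/7,6) (6,6) (6,14)]
5. Canonical ring: [(29/7,6) (6,6) (6,14) (33/7,14)]

Clipped polygon: [(29/7,6) (6,6) (6,14) (33/7,14)]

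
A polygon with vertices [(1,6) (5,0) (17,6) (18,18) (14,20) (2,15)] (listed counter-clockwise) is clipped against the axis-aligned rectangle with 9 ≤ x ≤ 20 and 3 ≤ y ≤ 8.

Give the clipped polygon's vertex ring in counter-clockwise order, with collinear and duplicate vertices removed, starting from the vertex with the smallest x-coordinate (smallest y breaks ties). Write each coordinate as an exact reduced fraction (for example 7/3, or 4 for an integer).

1. After x ≥ 9: [(9,2) (17,6) (18,18) (14,20) (9,215/12)]
2. After x ≤ 20: [(9,2) (17,6) (18,18) (14,20) (9,215/12)]
3. After y ≥ 3: [(9,3) (11,3) (17,6) (18,18) (14,20) (9,215/12)]
4. After y ≤ 8: [(9,8) (9,3) (11,3) (17,6) (103/6,8)]
5. Canonical ring: [(9,3) (11,3) (17,6) (103/6,8) (9,8)]

Clipped polygon: [(9,3) (11,3) (17,6) (103/6,8) (9,8)]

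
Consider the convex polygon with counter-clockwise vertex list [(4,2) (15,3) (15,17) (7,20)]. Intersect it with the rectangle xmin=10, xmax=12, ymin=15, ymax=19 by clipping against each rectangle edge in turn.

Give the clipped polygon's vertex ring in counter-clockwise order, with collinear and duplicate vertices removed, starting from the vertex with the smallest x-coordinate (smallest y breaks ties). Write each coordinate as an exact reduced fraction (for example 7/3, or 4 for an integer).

Clipped polygon: [(10,15) (12,15) (12,145/8) (10,151/8)]

1. After x ≥ 10: [(10,28/11) (15,3) (15,17) (10,151/8)]
2. After x ≤ 12: [(10,28/11) (12,30/11) (12,145/8) (10,151/8)]
3. After y ≥ 15: [(10,15) (12,15) (12,145/8) (10,151/8)]
4. After y ≤ 19: [(10,15) (12,15) (12,145/8) (10,151/8)]
5. Canonical ring: [(10,15) (12,15) (12,145/8) (10,151/8)]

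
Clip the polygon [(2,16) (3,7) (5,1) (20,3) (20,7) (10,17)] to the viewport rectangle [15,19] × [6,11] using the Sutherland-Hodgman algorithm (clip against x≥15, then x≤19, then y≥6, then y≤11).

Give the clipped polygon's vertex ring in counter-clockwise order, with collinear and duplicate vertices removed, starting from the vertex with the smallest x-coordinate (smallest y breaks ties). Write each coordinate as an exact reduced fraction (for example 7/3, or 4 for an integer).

1. After x ≥ 15: [(15,7/3) (20,3) (20,7) (15,12)]
2. After x ≤ 19: [(15,7/3) (19,43/15) (19,8) (15,12)]
3. After y ≥ 6: [(15,6) (19,6) (19,8) (15,12)]
4. After y ≤ 11: [(15,11) (15,6) (19,6) (19,8) (16,11)]
5. Canonical ring: [(15,6) (19,6) (19,8) (16,11) (15,11)]

Clipped polygon: [(15,6) (19,6) (19,8) (16,11) (15,11)]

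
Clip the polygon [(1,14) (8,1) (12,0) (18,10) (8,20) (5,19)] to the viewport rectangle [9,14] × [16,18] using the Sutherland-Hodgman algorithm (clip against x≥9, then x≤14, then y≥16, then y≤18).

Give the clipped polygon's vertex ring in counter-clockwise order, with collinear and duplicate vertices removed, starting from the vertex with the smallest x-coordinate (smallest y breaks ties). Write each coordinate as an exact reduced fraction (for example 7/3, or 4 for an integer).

1. After x ≥ 9: [(9,3/4) (12,0) (18,10) (9,19)]
2. After x ≤ 14: [(9,3/4) (12,0) (14,10/3) (14,14) (9,19)]
3. After y ≥ 16: [(9,16) (12,16) (9,19)]
4. After y ≤ 18: [(9,18) (9,16) (12,16) (10,18)]
5. Canonical ring: [(9,16) (12,16) (10,18) (9,18)]

Clipped polygon: [(9,16) (12,16) (10,18) (9,18)]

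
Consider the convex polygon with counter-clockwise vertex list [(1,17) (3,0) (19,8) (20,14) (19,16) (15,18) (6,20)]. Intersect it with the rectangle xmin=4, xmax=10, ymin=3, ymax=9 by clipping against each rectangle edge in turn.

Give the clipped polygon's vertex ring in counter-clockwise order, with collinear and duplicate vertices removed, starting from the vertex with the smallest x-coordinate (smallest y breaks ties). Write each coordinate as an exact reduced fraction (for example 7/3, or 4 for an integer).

Clipped polygon: [(4,3) (9,3) (10,7/2) (10,9) (4,9)]

1. After x ≥ 4: [(4,94/5) (4,1/2) (19,8) (20,14) (19,16) (15,18) (6,20)]
2. After x ≤ 10: [(4,94/5) (4,1/2) (10,7/2) (10,172/9) (6,20)]
3. After y ≥ 3: [(4,94/5) (4,3) (9,3) (10,7/2) (10,172/9) (6,20)]
4. After y ≤ 9: [(4,9) (4,3) (9,3) (10,7/2) (10,9)]
5. Canonical ring: [(4,3) (9,3) (10,7/2) (10,9) (4,9)]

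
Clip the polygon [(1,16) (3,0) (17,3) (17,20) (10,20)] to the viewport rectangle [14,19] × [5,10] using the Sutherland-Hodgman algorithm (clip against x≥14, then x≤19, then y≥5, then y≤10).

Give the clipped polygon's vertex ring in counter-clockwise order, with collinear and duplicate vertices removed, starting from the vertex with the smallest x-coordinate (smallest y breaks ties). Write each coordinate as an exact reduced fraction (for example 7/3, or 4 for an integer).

Clipped polygon: [(14,5) (17,5) (17,10) (14,10)]

1. After x ≥ 14: [(14,33/14) (17,3) (17,20) (14,20)]
2. After x ≤ 19: [(14,33/14) (17,3) (17,20) (14,20)]
3. After y ≥ 5: [(14,5) (17,5) (17,20) (14,20)]
4. After y ≤ 10: [(14,10) (14,5) (17,5) (17,10)]
5. Canonical ring: [(14,5) (17,5) (17,10) (14,10)]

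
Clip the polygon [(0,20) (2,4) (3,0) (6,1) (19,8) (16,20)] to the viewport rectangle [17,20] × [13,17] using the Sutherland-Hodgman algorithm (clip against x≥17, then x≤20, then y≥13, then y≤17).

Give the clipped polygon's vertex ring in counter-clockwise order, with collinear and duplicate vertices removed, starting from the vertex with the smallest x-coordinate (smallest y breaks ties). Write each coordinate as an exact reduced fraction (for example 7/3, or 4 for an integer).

Clipped polygon: [(17,13) (71/4,13) (17,16)]

1. After x ≥ 17: [(17,90/13) (19,8) (17,16)]
2. After x ≤ 20: [(17,90/13) (19,8) (17,16)]
3. After y ≥ 13: [(17,13) (71/4,13) (17,16)]
4. After y ≤ 17: [(17,13) (71/4,13) (17,16)]
5. Canonical ring: [(17,13) (71/4,13) (17,16)]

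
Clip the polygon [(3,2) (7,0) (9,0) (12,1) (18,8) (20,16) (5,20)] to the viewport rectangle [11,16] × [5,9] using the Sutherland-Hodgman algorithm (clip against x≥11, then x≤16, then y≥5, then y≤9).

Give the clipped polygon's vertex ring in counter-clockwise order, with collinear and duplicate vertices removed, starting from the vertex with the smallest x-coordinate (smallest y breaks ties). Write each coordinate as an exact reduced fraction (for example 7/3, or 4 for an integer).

Clipped polygon: [(11,5) (108/7,5) (16,17/3) (16,9) (11,9)]

1. After x ≥ 11: [(11,2/3) (12,1) (18,8) (20,16) (11,92/5)]
2. After x ≤ 16: [(11,2/3) (12,1) (16,17/3) (16,256/15) (11,92/5)]
3. After y ≥ 5: [(11,5) (108/7,5) (16,17/3) (16,256/15) (11,92/5)]
4. After y ≤ 9: [(11,9) (11,5) (108/7,5) (16,17/3) (16,9)]
5. Canonical ring: [(11,5) (108/7,5) (16,17/3) (16,9) (11,9)]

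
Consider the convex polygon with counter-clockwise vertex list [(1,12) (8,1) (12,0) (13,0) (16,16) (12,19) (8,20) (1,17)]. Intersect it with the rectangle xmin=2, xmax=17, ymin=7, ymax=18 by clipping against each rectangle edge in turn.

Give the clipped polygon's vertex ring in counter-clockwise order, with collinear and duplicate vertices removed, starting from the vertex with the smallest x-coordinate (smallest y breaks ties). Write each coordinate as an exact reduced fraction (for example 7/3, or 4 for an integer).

Clipped polygon: [(2,73/7) (46/11,7) (229/16,7) (16,16) (40/3,18) (10/3,18) (2,122/7)]

1. After x ≥ 2: [(2,73/7) (8,1) (12,0) (13,0) (16,16) (12,19) (8,20) (2,122/7)]
2. After x ≤ 17: [(2,73/7) (8,1) (12,0) (13,0) (16,16) (12,19) (8,20) (2,122/7)]
3. After y ≥ 7: [(2,73/7) (46/11,7) (229/16,7) (16,16) (12,19) (8,20) (2,122/7)]
4. After y ≤ 18: [(2,73/7) (46/11,7) (229/16,7) (16,16) (40/3,18) (10/3,18) (2,122/7)]
5. Canonical ring: [(2,73/7) (46/11,7) (229/16,7) (16,16) (40/3,18) (10/3,18) (2,122/7)]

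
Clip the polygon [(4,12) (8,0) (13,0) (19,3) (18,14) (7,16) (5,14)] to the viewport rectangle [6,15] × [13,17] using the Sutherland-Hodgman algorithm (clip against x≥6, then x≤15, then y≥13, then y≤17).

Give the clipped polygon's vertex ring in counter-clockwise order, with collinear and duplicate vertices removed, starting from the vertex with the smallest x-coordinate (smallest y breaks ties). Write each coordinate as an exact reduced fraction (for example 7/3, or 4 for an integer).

Clipped polygon: [(6,13) (15,13) (15,160/11) (7,16) (6,15)]

1. After x ≥ 6: [(6,6) (8,0) (13,0) (19,3) (18,14) (7,16) (6,15)]
2. After x ≤ 15: [(6,6) (8,0) (13,0) (15,1) (15,160/11) (7,16) (6,15)]
3. After y ≥ 13: [(6,13) (15,13) (15,160/11) (7,16) (6,15)]
4. After y ≤ 17: [(6,13) (15,13) (15,160/11) (7,16) (6,15)]
5. Canonical ring: [(6,13) (15,13) (15,160/11) (7,16) (6,15)]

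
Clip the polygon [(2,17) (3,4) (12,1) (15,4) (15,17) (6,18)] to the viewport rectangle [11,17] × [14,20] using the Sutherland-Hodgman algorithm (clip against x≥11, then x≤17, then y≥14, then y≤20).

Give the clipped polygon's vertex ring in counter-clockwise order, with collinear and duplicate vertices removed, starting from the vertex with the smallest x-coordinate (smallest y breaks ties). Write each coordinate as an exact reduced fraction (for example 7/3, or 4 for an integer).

Clipped polygon: [(11,14) (15,14) (15,17) (11,157/9)]

1. After x ≥ 11: [(11,4/3) (12,1) (15,4) (15,17) (11,157/9)]
2. After x ≤ 17: [(11,4/3) (12,1) (15,4) (15,17) (11,157/9)]
3. After y ≥ 14: [(11,14) (15,14) (15,17) (11,157/9)]
4. After y ≤ 20: [(11,14) (15,14) (15,17) (11,157/9)]
5. Canonical ring: [(11,14) (15,14) (15,17) (11,157/9)]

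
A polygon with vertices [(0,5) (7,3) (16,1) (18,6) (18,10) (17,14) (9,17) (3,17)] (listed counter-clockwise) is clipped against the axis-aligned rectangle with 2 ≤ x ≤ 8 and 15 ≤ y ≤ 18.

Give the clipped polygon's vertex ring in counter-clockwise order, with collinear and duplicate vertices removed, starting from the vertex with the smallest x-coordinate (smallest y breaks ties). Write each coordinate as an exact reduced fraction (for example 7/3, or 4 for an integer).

Clipped polygon: [(5/2,15) (8,15) (8,17) (3,17)]

1. After x ≥ 2: [(2,13) (2,31/7) (7,3) (16,1) (18,6) (18,10) (17,14) (9,17) (3,17)]
2. After x ≤ 8: [(2,13) (2,31/7) (7,3) (8,25/9) (8,17) (3,17)]
3. After y ≥ 15: [(5/2,15) (8,15) (8,17) (3,17)]
4. After y ≤ 18: [(5/2,15) (8,15) (8,17) (3,17)]
5. Canonical ring: [(5/2,15) (8,15) (8,17) (3,17)]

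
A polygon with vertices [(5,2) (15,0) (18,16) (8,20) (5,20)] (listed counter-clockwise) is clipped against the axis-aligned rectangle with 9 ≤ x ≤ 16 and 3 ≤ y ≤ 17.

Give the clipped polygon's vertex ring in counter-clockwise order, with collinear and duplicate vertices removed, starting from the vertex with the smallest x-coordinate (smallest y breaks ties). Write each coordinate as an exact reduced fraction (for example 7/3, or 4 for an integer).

Clipped polygon: [(9,3) (249/16,3) (16,16/3) (16,84/5) (31/2,17) (9,17)]

1. After x ≥ 9: [(9,6/5) (15,0) (18,16) (9,98/5)]
2. After x ≤ 16: [(9,6/5) (15,0) (16,16/3) (16,84/5) (9,98/5)]
3. After y ≥ 3: [(9,3) (249/16,3) (16,16/3) (16,84/5) (9,98/5)]
4. After y ≤ 17: [(9,17) (9,3) (249/16,3) (16,16/3) (16,84/5) (31/2,17)]
5. Canonical ring: [(9,3) (249/16,3) (16,16/3) (16,84/5) (31/2,17) (9,17)]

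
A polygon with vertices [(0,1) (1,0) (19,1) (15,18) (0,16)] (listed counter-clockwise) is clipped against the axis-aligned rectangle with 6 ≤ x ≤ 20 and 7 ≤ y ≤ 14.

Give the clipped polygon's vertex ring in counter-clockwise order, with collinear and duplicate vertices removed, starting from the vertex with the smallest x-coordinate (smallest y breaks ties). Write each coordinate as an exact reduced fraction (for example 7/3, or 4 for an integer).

1. After x ≥ 6: [(6,5/18) (19,1) (15,18) (6,84/5)]
2. After x ≤ 20: [(6,5/18) (19,1) (15,18) (6,84/5)]
3. After y ≥ 7: [(6,7) (299/17,7) (15,18) (6,84/5)]
4. After y ≤ 14: [(6,14) (6,7) (299/17,7) (271/17,14)]
5. Canonical ring: [(6,7) (299/17,7) (271/17,14) (6,14)]

Clipped polygon: [(6,7) (299/17,7) (271/17,14) (6,14)]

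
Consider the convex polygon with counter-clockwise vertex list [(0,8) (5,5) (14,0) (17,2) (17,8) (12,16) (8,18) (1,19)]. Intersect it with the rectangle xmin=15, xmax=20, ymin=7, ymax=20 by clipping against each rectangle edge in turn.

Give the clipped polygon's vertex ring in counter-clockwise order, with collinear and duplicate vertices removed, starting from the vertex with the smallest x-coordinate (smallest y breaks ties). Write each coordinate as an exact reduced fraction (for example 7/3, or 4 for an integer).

1. After x ≥ 15: [(15,2/3) (17,2) (17,8) (15,56/5)]
2. After x ≤ 20: [(15,2/3) (17,2) (17,8) (15,56/5)]
3. After y ≥ 7: [(15,7) (17,7) (17,8) (15,56/5)]
4. After y ≤ 20: [(15,7) (17,7) (17,8) (15,56/5)]
5. Canonical ring: [(15,7) (17,7) (17,8) (15,56/5)]

Clipped polygon: [(15,7) (17,7) (17,8) (15,56/5)]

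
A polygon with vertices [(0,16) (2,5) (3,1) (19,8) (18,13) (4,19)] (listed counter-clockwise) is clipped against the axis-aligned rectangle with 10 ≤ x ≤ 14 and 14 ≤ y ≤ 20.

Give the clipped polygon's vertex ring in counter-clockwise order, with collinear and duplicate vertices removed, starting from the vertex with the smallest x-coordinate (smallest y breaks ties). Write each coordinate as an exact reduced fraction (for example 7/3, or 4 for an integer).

Clipped polygon: [(10,14) (14,14) (14,103/7) (10,115/7)]

1. After x ≥ 10: [(10,65/16) (19,8) (18,13) (10,115/7)]
2. After x ≤ 14: [(10,65/16) (14,93/16) (14,103/7) (10,115/7)]
3. After y ≥ 14: [(10,14) (14,14) (14,103/7) (10,115/7)]
4. After y ≤ 20: [(10,14) (14,14) (14,103/7) (10,115/7)]
5. Canonical ring: [(10,14) (14,14) (14,103/7) (10,115/7)]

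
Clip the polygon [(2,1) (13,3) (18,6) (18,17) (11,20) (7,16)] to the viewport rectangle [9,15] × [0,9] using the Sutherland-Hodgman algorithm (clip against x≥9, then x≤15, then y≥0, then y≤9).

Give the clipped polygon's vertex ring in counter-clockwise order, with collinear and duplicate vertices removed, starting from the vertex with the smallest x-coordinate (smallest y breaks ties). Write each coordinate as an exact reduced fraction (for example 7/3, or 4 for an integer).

Clipped polygon: [(9,25/11) (13,3) (15,21/5) (15,9) (9,9)]

1. After x ≥ 9: [(9,25/11) (13,3) (18,6) (18,17) (11,20) (9,18)]
2. After x ≤ 15: [(9,25/11) (13,3) (15,21/5) (15,128/7) (11,20) (9,18)]
3. After y ≥ 0: [(9,25/11) (13,3) (15,21/5) (15,128/7) (11,20) (9,18)]
4. After y ≤ 9: [(9,9) (9,25/11) (13,3) (15,21/5) (15,9)]
5. Canonical ring: [(9,25/11) (13,3) (15,21/5) (15,9) (9,9)]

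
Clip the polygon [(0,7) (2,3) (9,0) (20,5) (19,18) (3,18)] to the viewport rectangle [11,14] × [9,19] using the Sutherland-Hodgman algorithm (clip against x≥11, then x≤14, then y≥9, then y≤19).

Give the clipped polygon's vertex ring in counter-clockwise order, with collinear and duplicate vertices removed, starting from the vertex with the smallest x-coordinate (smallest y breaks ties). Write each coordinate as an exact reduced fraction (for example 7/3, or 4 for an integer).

Clipped polygon: [(11,9) (14,9) (14,18) (11,18)]

1. After x ≥ 11: [(11,10/11) (20,5) (19,18) (11,18)]
2. After x ≤ 14: [(11,10/11) (14,25/11) (14,18) (11,18)]
3. After y ≥ 9: [(11,9) (14,9) (14,18) (11,18)]
4. After y ≤ 19: [(11,9) (14,9) (14,18) (11,18)]
5. Canonical ring: [(11,9) (14,9) (14,18) (11,18)]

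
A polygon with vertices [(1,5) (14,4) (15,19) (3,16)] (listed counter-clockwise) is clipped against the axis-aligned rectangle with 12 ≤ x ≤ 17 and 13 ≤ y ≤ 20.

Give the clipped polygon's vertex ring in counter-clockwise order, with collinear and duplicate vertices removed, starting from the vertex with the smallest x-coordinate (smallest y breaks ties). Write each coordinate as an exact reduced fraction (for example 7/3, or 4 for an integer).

Clipped polygon: [(12,13) (73/5,13) (15,19) (12,73/4)]

1. After x ≥ 12: [(12,54/13) (14,4) (15,19) (12,73/4)]
2. After x ≤ 17: [(12,54/13) (14,4) (15,19) (12,73/4)]
3. After y ≥ 13: [(12,13) (73/5,13) (15,19) (12,73/4)]
4. After y ≤ 20: [(12,13) (73/5,13) (15,19) (12,73/4)]
5. Canonical ring: [(12,13) (73/5,13) (15,19) (12,73/4)]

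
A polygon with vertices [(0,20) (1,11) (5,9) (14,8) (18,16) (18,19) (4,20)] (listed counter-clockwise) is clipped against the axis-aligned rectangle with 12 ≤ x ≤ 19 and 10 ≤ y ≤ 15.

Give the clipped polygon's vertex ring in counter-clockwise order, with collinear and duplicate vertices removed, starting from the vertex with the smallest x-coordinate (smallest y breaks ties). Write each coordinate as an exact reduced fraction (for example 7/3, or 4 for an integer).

Clipped polygon: [(12,10) (15,10) (35/2,15) (12,15)]

1. After x ≥ 12: [(12,74/9) (14,8) (18,16) (18,19) (12,136/7)]
2. After x ≤ 19: [(12,74/9) (14,8) (18,16) (18,19) (12,136/7)]
3. After y ≥ 10: [(12,10) (15,10) (18,16) (18,19) (12,136/7)]
4. After y ≤ 15: [(12,15) (12,10) (15,10) (35/2,15)]
5. Canonical ring: [(12,10) (15,10) (35/2,15) (12,15)]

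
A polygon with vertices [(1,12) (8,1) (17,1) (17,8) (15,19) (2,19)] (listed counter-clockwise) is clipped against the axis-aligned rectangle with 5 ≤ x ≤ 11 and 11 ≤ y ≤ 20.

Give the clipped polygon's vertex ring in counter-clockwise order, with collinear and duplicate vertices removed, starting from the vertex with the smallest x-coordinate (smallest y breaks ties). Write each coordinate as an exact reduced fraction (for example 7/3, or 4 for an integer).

Clipped polygon: [(5,11) (11,11) (11,19) (5,19)]

1. After x ≥ 5: [(5,40/7) (8,1) (17,1) (17,8) (15,19) (5,19)]
2. After x ≤ 11: [(5,40/7) (8,1) (11,1) (11,19) (5,19)]
3. After y ≥ 11: [(5,11) (11,11) (11,19) (5,19)]
4. After y ≤ 20: [(5,11) (11,11) (11,19) (5,19)]
5. Canonical ring: [(5,11) (11,11) (11,19) (5,19)]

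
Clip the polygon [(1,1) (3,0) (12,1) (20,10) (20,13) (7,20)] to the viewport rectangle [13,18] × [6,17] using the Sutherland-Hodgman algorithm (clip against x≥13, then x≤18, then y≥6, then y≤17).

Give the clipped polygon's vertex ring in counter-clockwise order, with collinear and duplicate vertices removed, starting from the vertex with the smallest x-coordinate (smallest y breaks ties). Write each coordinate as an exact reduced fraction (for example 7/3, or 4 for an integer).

Clipped polygon: [(13,6) (148/9,6) (18,31/4) (18,183/13) (13,218/13)]

1. After x ≥ 13: [(13,17/8) (20,10) (20,13) (13,218/13)]
2. After x ≤ 18: [(13,17/8) (18,31/4) (18,183/13) (13,218/13)]
3. After y ≥ 6: [(13,6) (148/9,6) (18,31/4) (18,183/13) (13,218/13)]
4. After y ≤ 17: [(13,6) (148/9,6) (18,31/4) (18,183/13) (13,218/13)]
5. Canonical ring: [(13,6) (148/9,6) (18,31/4) (18,183/13) (13,218/13)]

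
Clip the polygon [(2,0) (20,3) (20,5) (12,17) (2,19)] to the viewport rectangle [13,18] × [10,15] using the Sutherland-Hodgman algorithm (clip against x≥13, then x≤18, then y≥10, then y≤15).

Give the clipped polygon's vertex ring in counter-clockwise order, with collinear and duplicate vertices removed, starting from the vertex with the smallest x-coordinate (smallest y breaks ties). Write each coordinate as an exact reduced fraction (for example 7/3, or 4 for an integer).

Clipped polygon: [(13,10) (50/3,10) (40/3,15) (13,15)]

1. After x ≥ 13: [(13,11/6) (20,3) (20,5) (13,31/2)]
2. After x ≤ 18: [(13,11/6) (18,8/3) (18,8) (13,31/2)]
3. After y ≥ 10: [(13,10) (50/3,10) (13,31/2)]
4. After y ≤ 15: [(13,15) (13,10) (50/3,10) (40/3,15)]
5. Canonical ring: [(13,10) (50/3,10) (40/3,15) (13,15)]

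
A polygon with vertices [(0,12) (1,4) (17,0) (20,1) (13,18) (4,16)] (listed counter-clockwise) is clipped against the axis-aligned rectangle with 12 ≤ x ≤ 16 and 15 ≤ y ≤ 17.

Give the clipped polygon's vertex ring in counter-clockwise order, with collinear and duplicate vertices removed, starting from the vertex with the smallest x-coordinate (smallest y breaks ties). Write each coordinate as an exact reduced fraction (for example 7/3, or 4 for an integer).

1. After x ≥ 12: [(12,5/4) (17,0) (20,1) (13,18) (12,160/9)]
2. After x ≤ 16: [(12,5/4) (16,1/4) (16,75/7) (13,18) (12,160/9)]
3. After y ≥ 15: [(12,15) (242/17,15) (13,18) (12,160/9)]
4. After y ≤ 17: [(12,17) (12,15) (242/17,15) (228/17,17)]
5. Canonical ring: [(12,15) (242/17,15) (228/17,17) (12,17)]

Clipped polygon: [(12,15) (242/17,15) (228/17,17) (12,17)]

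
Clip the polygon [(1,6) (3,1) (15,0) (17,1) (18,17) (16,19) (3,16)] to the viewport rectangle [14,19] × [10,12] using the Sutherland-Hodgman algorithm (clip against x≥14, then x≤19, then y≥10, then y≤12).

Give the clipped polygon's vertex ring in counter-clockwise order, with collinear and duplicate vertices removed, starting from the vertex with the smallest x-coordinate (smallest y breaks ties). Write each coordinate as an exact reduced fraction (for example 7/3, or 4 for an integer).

Clipped polygon: [(14,10) (281/16,10) (283/16,12) (14,12)]

1. After x ≥ 14: [(14,1/12) (15,0) (17,1) (18,17) (16,19) (14,241/13)]
2. After x ≤ 19: [(14,1/12) (15,0) (17,1) (18,17) (16,19) (14,241/13)]
3. After y ≥ 10: [(14,10) (281/16,10) (18,17) (16,19) (14,241/13)]
4. After y ≤ 12: [(14,12) (14,10) (281/16,10) (283/16,12)]
5. Canonical ring: [(14,10) (281/16,10) (283/16,12) (14,12)]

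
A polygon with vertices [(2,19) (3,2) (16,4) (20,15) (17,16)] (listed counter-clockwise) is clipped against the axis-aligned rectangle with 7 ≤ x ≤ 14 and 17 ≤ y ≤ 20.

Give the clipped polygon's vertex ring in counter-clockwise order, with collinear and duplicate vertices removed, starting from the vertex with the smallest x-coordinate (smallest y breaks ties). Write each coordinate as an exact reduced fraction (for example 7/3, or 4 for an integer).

Clipped polygon: [(7,17) (12,17) (7,18)]

1. After x ≥ 7: [(7,18) (7,34/13) (16,4) (20,15) (17,16)]
2. After x ≤ 14: [(14,83/5) (7,18) (7,34/13) (14,48/13)]
3. After y ≥ 17: [(12,17) (7,18) (7,17)]
4. After y ≤ 20: [(12,17) (7,18) (7,17)]
5. Canonical ring: [(7,17) (12,17) (7,18)]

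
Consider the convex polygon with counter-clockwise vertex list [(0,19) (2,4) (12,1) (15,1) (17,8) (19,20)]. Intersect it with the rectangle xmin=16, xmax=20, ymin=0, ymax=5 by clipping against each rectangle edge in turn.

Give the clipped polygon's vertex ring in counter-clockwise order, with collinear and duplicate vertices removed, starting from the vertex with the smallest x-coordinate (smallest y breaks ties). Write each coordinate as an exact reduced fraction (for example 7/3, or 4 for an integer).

Clipped polygon: [(16,9/2) (113/7,5) (16,5)]

1. After x ≥ 16: [(16,377/19) (16,9/2) (17,8) (19,20)]
2. After x ≤ 20: [(16,377/19) (16,9/2) (17,8) (19,20)]
3. After y ≥ 0: [(16,377/19) (16,9/2) (17,8) (19,20)]
4. After y ≤ 5: [(16,5) (16,9/2) (113/7,5)]
5. Canonical ring: [(16,9/2) (113/7,5) (16,5)]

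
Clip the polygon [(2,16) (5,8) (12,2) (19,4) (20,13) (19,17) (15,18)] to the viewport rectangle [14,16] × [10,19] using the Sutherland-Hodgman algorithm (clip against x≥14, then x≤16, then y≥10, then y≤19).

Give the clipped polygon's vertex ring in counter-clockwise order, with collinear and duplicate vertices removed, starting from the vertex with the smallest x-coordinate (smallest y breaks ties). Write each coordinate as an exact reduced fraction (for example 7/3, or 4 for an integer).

Clipped polygon: [(14,10) (16,10) (16,71/4) (15,18) (14,232/13)]

1. After x ≥ 14: [(14,232/13) (14,18/7) (19,4) (20,13) (19,17) (15,18)]
2. After x ≤ 16: [(14,232/13) (14,18/7) (16,22/7) (16,71/4) (15,18)]
3. After y ≥ 10: [(14,232/13) (14,10) (16,10) (16,71/4) (15,18)]
4. After y ≤ 19: [(14,232/13) (14,10) (16,10) (16,71/4) (15,18)]
5. Canonical ring: [(14,10) (16,10) (16,71/4) (15,18) (14,232/13)]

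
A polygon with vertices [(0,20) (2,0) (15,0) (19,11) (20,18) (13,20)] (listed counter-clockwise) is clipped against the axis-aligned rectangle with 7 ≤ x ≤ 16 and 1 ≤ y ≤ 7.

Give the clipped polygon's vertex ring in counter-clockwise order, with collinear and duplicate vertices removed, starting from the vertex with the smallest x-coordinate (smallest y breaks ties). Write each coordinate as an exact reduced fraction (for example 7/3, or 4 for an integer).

1. After x ≥ 7: [(7,20) (7,0) (15,0) (19,11) (20,18) (13,20)]
2. After x ≤ 16: [(7,20) (7,0) (15,0) (16,11/4) (16,134/7) (13,20)]
3. After y ≥ 1: [(7,20) (7,1) (169/11,1) (16,11/4) (16,134/7) (13,20)]
4. After y ≤ 7: [(7,7) (7,1) (169/11,1) (16,11/4) (16,7)]
5. Canonical ring: [(7,1) (169/11,1) (16,11/4) (16,7) (7,7)]

Clipped polygon: [(7,1) (169/11,1) (16,11/4) (16,7) (7,7)]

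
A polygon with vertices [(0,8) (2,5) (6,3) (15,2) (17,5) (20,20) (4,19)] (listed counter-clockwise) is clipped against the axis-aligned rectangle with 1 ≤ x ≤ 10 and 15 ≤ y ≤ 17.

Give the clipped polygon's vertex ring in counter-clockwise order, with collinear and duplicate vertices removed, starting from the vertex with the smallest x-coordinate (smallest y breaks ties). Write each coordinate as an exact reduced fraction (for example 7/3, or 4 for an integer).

1. After x ≥ 1: [(1,43/4) (1,13/2) (2,5) (6,3) (15,2) (17,5) (20,20) (4,19)]
2. After x ≤ 10: [(1,43/4) (1,13/2) (2,5) (6,3) (10,23/9) (10,155/8) (4,19)]
3. After y ≥ 15: [(28/11,15) (10,15) (10,155/8) (4,19)]
4. After y ≤ 17: [(36/11,17) (28/11,15) (10,15) (10,17)]
5. Canonical ring: [(28/11,15) (10,15) (10,17) (36/11,17)]

Clipped polygon: [(28/11,15) (10,15) (10,17) (36/11,17)]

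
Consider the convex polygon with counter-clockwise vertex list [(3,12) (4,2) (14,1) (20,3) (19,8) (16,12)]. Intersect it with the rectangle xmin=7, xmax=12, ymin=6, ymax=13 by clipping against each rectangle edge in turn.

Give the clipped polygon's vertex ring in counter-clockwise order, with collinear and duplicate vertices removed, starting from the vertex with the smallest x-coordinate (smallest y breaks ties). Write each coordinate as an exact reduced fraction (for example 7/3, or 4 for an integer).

Clipped polygon: [(7,6) (12,6) (12,12) (7,12)]

1. After x ≥ 7: [(7,12) (7,17/10) (14,1) (20,3) (19,8) (16,12)]
2. After x ≤ 12: [(12,12) (7,12) (7,17/10) (12,6/5)]
3. After y ≥ 6: [(12,6) (12,12) (7,12) (7,6)]
4. After y ≤ 13: [(12,6) (12,12) (7,12) (7,6)]
5. Canonical ring: [(7,6) (12,6) (12,12) (7,12)]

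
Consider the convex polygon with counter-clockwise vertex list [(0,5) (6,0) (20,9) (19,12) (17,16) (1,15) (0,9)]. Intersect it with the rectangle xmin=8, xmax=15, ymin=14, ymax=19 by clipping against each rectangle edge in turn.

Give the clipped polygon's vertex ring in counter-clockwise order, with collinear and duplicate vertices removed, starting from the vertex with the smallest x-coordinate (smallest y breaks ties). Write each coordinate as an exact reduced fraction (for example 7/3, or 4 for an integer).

Clipped polygon: [(8,14) (15,14) (15,127/8) (8,247/16)]

1. After x ≥ 8: [(8,9/7) (20,9) (19,12) (17,16) (8,247/16)]
2. After x ≤ 15: [(8,9/7) (15,81/14) (15,127/8) (8,247/16)]
3. After y ≥ 14: [(8,14) (15,14) (15,127/8) (8,247/16)]
4. After y ≤ 19: [(8,14) (15,14) (15,127/8) (8,247/16)]
5. Canonical ring: [(8,14) (15,14) (15,127/8) (8,247/16)]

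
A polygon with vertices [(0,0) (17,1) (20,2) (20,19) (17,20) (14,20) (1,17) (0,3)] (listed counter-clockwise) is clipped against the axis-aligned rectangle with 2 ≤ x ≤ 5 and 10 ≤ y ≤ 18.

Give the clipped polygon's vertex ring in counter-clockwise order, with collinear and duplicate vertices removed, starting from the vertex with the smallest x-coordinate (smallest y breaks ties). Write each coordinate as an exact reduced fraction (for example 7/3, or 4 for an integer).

Clipped polygon: [(2,10) (5,10) (5,233/13) (2,224/13)]

1. After x ≥ 2: [(2,2/17) (17,1) (20,2) (20,19) (17,20) (14,20) (2,224/13)]
2. After x ≤ 5: [(2,2/17) (5,5/17) (5,233/13) (2,224/13)]
3. After y ≥ 10: [(2,10) (5,10) (5,233/13) (2,224/13)]
4. After y ≤ 18: [(2,10) (5,10) (5,233/13) (2,224/13)]
5. Canonical ring: [(2,10) (5,10) (5,233/13) (2,224/13)]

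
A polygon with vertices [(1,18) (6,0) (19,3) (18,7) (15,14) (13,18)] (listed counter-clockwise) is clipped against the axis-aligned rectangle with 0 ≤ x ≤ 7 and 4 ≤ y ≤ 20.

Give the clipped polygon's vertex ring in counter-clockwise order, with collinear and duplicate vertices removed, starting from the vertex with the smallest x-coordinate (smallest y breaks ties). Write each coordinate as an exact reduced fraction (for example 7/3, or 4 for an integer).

Clipped polygon: [(1,18) (44/9,4) (7,4) (7,18)]

1. After x ≥ 0: [(1,18) (6,0) (19,3) (18,7) (15,14) (13,18)]
2. After x ≤ 7: [(7,18) (1,18) (6,0) (7,3/13)]
3. After y ≥ 4: [(7,4) (7,18) (1,18) (44/9,4)]
4. After y ≤ 20: [(7,4) (7,18) (1,18) (44/9,4)]
5. Canonical ring: [(1,18) (44/9,4) (7,4) (7,18)]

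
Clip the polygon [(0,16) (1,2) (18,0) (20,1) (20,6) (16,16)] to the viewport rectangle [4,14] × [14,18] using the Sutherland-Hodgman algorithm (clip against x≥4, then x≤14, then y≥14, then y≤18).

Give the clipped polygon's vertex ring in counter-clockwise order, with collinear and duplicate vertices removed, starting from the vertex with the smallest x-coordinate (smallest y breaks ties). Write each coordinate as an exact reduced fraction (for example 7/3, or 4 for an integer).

Clipped polygon: [(4,14) (14,14) (14,16) (4,16)]

1. After x ≥ 4: [(4,16) (4,28/17) (18,0) (20,1) (20,6) (16,16)]
2. After x ≤ 14: [(14,16) (4,16) (4,28/17) (14,8/17)]
3. After y ≥ 14: [(14,14) (14,16) (4,16) (4,14)]
4. After y ≤ 18: [(14,14) (14,16) (4,16) (4,14)]
5. Canonical ring: [(4,14) (14,14) (14,16) (4,16)]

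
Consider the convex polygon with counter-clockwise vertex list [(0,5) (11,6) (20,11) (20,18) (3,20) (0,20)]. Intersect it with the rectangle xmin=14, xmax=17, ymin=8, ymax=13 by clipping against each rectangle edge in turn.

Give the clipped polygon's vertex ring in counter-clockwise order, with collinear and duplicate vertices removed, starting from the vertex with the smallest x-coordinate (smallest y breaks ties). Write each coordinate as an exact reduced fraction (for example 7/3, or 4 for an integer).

1. After x ≥ 14: [(14,23/3) (20,11) (20,18) (14,318/17)]
2. After x ≤ 17: [(14,23/3) (17,28/3) (17,312/17) (14,318/17)]
3. After y ≥ 8: [(14,8) (73/5,8) (17,28/3) (17,312/17) (14,318/17)]
4. After y ≤ 13: [(14,13) (14,8) (73/5,8) (17,28/3) (17,13)]
5. Canonical ring: [(14,8) (73/5,8) (17,28/3) (17,13) (14,13)]

Clipped polygon: [(14,8) (73/5,8) (17,28/3) (17,13) (14,13)]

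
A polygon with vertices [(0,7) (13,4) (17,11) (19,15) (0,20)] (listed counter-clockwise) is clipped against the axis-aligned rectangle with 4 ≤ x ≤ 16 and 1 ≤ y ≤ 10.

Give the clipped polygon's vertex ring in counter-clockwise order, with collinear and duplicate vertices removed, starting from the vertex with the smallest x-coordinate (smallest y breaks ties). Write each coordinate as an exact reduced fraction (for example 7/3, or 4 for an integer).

Clipped polygon: [(4,79/13) (13,4) (16,37/4) (16,10) (4,10)]

1. After x ≥ 4: [(4,79/13) (13,4) (17,11) (19,15) (4,360/19)]
2. After x ≤ 16: [(4,79/13) (13,4) (16,37/4) (16,300/19) (4,360/19)]
3. After y ≥ 1: [(4,79/13) (13,4) (16,37/4) (16,300/19) (4,360/19)]
4. After y ≤ 10: [(4,10) (4,79/13) (13,4) (16,37/4) (16,10)]
5. Canonical ring: [(4,79/13) (13,4) (16,37/4) (16,10) (4,10)]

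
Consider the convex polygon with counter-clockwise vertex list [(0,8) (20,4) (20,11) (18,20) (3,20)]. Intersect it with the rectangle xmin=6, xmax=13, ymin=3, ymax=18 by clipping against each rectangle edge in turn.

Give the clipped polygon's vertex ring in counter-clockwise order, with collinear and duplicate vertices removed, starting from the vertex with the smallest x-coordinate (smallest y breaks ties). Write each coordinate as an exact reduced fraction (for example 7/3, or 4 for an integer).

Clipped polygon: [(6,34/5) (13,27/5) (13,18) (6,18)]

1. After x ≥ 6: [(6,34/5) (20,4) (20,11) (18,20) (6,20)]
2. After x ≤ 13: [(6,34/5) (13,27/5) (13,20) (6,20)]
3. After y ≥ 3: [(6,34/5) (13,27/5) (13,20) (6,20)]
4. After y ≤ 18: [(6,18) (6,34/5) (13,27/5) (13,18)]
5. Canonical ring: [(6,34/5) (13,27/5) (13,18) (6,18)]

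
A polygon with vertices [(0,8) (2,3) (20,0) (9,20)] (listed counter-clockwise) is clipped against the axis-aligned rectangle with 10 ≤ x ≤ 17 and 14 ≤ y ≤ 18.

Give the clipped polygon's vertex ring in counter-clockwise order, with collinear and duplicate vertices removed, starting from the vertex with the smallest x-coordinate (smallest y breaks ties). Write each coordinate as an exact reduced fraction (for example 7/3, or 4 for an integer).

Clipped polygon: [(10,14) (123/10,14) (101/10,18) (10,18)]

1. After x ≥ 10: [(10,5/3) (20,0) (10,200/11)]
2. After x ≤ 17: [(10,5/3) (17,1/2) (17,60/11) (10,200/11)]
3. After y ≥ 14: [(10,14) (123/10,14) (10,200/11)]
4. After y ≤ 18: [(10,18) (10,14) (123/10,14) (101/10,18)]
5. Canonical ring: [(10,14) (123/10,14) (101/10,18) (10,18)]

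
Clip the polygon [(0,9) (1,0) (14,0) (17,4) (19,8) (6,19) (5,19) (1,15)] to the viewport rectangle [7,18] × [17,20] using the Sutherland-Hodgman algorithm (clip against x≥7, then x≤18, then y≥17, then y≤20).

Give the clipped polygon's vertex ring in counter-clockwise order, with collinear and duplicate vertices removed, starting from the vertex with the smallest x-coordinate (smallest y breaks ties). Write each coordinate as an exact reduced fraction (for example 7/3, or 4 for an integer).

Clipped polygon: [(7,17) (92/11,17) (7,236/13)]

1. After x ≥ 7: [(7,0) (14,0) (17,4) (19,8) (7,236/13)]
2. After x ≤ 18: [(7,0) (14,0) (17,4) (18,6) (18,115/13) (7,236/13)]
3. After y ≥ 17: [(7,17) (92/11,17) (7,236/13)]
4. After y ≤ 20: [(7,17) (92/11,17) (7,236/13)]
5. Canonical ring: [(7,17) (92/11,17) (7,236/13)]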